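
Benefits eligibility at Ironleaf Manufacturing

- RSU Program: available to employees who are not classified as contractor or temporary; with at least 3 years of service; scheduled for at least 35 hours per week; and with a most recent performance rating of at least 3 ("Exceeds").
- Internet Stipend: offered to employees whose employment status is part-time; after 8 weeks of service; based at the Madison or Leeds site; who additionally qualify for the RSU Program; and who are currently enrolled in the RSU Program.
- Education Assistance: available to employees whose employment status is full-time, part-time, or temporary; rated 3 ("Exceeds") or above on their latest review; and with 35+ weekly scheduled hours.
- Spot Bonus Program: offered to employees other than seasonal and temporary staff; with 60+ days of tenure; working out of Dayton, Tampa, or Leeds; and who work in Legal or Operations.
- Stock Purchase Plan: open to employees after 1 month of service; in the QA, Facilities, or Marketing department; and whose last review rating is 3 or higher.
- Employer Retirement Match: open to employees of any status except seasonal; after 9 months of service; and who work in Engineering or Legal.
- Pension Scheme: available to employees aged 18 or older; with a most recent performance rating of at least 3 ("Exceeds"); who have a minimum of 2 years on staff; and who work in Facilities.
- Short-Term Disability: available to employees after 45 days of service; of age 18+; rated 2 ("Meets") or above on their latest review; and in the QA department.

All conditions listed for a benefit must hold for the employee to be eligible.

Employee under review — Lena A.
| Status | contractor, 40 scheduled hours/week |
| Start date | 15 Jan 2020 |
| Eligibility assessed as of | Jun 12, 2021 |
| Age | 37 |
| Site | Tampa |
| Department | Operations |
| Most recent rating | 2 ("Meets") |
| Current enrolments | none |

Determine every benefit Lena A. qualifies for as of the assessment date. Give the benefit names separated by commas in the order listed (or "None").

Spot Bonus Program

Service from 15 Jan 2020 to Jun 12, 2021: 514 days.
RSU Program — status contractor ✗ (excluded) → not eligible.
Internet Stipend — status contractor ✗ (requires part-time) → not eligible.
Education Assistance — status contractor ✗ (requires full-time, part-time, or temporary) → not eligible.
Spot Bonus Program — status contractor ✓ (not excluded); service 514 days ≥ 60 days ✓; site Tampa ✓; dept Operations ✓ → eligible.
Stock Purchase Plan — service 514 days ≥ 1 month (≈30 days) ✓; dept Operations ✗ → not eligible.
Employer Retirement Match — status contractor ✓ (not excluded); service 514 days ≥ 9 months (≈270 days) ✓; dept Operations ✗ → not eligible.
Pension Scheme — age 37 ≥ 18 ✓; rating 2 < 3 ✗ → not eligible.
Short-Term Disability — service 514 days ≥ 45 days ✓; age 37 ≥ 18 ✓; rating 2 ≥ 2 ✓; dept Operations ✗ → not eligible.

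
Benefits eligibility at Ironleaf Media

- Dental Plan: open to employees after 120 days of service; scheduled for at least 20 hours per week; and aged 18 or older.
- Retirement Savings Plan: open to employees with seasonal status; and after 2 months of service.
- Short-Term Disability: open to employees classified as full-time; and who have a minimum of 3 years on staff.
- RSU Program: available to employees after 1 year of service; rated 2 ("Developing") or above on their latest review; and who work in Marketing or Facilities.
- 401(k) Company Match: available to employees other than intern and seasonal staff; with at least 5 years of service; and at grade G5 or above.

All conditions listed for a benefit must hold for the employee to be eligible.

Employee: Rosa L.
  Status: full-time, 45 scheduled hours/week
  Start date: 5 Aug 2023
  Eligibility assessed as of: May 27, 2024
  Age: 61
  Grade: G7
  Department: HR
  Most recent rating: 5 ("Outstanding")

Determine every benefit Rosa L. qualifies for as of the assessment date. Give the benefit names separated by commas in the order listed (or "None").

Service from 5 Aug 2023 to May 27, 2024: 296 days.
Dental Plan — service 296 days ≥ 120 days ✓; 45 hrs/wk ≥ 20 ✓; age 61 ≥ 18 ✓ → eligible.
Retirement Savings Plan — status full-time ✗ (requires seasonal) → not eligible.
Short-Term Disability — status full-time ✓; service 296 days < 3 years (≈1095 days) ✗ → not eligible.
RSU Program — service 296 days < 1 year (≈365 days) ✗ → not eligible.
401(k) Company Match — status full-time ✓ (not excluded); service 296 days < 5 years (≈1825 days) ✗ → not eligible.

Dental Plan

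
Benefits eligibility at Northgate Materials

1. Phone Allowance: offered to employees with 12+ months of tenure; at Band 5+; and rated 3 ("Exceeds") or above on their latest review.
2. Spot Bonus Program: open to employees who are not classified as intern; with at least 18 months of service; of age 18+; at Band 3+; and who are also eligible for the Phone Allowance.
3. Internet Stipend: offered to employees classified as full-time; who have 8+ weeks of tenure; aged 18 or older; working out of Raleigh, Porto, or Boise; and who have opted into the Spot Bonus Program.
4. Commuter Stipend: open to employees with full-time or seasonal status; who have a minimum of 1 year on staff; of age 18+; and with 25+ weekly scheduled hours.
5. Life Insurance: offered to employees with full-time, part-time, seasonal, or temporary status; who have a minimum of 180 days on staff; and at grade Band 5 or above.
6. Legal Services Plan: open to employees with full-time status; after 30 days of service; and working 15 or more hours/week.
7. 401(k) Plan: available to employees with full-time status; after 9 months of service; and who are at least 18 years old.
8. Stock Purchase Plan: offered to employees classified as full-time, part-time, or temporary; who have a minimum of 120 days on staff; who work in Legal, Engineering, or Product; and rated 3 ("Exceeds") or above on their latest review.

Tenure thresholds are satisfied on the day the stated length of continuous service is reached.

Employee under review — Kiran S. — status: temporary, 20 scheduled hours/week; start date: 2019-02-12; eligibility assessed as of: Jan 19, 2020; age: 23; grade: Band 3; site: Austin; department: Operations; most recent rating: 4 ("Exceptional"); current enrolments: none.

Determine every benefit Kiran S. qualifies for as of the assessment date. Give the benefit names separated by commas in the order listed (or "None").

Service from 2019-02-12 to Jan 19, 2020: 341 days.
Phone Allowance — service 341 days < 12 months (≈360 days) ✗ → not eligible.
Spot Bonus Program — status temporary ✓ (not excluded); service 341 days < 18 months (≈540 days) ✗ → not eligible.
Internet Stipend — status temporary ✗ (requires full-time) → not eligible.
Commuter Stipend — status temporary ✗ (requires full-time or seasonal) → not eligible.
Life Insurance — status temporary ✓; service 341 days ≥ 180 days ✓; grade Band 3 < Band 5 ✗ → not eligible.
Legal Services Plan — status temporary ✗ (requires full-time) → not eligible.
401(k) Plan — status temporary ✗ (requires full-time) → not eligible.
Stock Purchase Plan — status temporary ✓; service 341 days ≥ 120 days ✓; dept Operations ✗ → not eligible.

None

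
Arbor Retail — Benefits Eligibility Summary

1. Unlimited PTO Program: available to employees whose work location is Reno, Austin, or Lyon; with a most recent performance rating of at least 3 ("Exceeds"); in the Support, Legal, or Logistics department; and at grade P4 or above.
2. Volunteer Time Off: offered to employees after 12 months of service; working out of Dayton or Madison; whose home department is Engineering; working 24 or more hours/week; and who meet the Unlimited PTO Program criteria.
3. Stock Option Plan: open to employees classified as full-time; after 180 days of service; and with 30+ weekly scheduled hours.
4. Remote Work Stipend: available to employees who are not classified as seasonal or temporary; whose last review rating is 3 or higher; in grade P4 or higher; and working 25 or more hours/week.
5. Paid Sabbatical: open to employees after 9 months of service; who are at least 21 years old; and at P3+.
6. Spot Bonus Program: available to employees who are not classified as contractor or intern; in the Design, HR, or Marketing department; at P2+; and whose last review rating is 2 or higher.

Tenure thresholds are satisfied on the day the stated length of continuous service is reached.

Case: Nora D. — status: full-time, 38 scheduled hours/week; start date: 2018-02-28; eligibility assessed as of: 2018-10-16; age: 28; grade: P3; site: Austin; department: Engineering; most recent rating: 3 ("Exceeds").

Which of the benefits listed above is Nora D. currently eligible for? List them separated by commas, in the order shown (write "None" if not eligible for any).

Service from 2018-02-28 to 2018-10-16: 230 days.
Unlimited PTO Program — site Austin ✓; rating 3 ≥ 3 ✓; dept Engineering ✗ → not eligible.
Volunteer Time Off — service 230 days < 12 months (≈360 days) ✗ → not eligible.
Stock Option Plan — status full-time ✓; service 230 days ≥ 180 days ✓; 38 hrs/wk ≥ 30 ✓ → eligible.
Remote Work Stipend — status full-time ✓ (not excluded); rating 3 ≥ 3 ✓; grade P3 < P4 ✗ → not eligible.
Paid Sabbatical — service 230 days < 9 months (≈270 days) ✗ → not eligible.
Spot Bonus Program — status full-time ✓ (not excluded); dept Engineering ✗ → not eligible.

Stock Option Plan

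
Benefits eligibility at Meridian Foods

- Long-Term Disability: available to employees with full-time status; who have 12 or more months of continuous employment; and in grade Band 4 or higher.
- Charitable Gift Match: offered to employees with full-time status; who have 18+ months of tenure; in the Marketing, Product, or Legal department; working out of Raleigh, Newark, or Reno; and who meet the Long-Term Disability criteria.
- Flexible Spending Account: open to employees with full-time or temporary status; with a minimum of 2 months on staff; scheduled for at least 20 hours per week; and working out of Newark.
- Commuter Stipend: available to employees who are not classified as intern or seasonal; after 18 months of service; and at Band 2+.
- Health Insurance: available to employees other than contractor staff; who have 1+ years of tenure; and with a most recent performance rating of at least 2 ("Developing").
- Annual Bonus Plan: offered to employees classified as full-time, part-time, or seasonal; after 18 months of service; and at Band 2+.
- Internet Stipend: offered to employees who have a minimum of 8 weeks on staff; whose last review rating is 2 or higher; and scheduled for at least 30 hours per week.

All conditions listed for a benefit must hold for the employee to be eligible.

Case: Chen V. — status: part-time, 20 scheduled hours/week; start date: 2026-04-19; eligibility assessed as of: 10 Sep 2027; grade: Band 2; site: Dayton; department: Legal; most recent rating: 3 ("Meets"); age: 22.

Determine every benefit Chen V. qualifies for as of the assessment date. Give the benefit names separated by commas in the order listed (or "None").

Service from 2026-04-19 to 10 Sep 2027: 509 days.
Long-Term Disability — status part-time ✗ (requires full-time) → not eligible.
Charitable Gift Match — status part-time ✗ (requires full-time) → not eligible.
Flexible Spending Account — status part-time ✗ (requires full-time or temporary) → not eligible.
Commuter Stipend — status part-time ✓ (not excluded); service 509 days < 18 months (≈540 days) ✗ → not eligible.
Health Insurance — status part-time ✓ (not excluded); service 509 days ≥ 1 year (≈365 days) ✓; rating 3 ≥ 2 ✓ → eligible.
Annual Bonus Plan — status part-time ✓; service 509 days < 18 months (≈540 days) ✗ → not eligible.
Internet Stipend — service 509 days ≥ 8 weeks (≈56 days) ✓; rating 3 ≥ 2 ✓; 20 hrs/wk < 30 ✗ → not eligible.

Health Insurance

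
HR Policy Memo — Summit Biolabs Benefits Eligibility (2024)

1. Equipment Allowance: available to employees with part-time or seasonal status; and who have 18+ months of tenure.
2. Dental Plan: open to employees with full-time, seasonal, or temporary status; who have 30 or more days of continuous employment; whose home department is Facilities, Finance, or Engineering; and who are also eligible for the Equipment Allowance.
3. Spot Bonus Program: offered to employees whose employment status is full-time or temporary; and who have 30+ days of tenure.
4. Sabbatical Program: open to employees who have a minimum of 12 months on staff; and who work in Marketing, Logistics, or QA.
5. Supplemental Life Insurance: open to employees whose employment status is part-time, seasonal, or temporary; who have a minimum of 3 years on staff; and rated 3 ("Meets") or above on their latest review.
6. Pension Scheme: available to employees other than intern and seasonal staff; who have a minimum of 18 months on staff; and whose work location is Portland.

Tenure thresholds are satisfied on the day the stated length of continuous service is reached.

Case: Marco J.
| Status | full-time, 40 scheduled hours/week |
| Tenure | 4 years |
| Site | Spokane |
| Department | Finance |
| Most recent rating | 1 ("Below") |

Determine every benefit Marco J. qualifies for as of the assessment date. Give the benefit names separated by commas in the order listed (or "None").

Equipment Allowance — status full-time ✗ (requires part-time or seasonal) → not eligible.
Dental Plan — status full-time ✓; service 4 years ≥ 30 days ✓; dept Finance ✓; not eligible for Equipment Allowance ✗ → not eligible.
Spot Bonus Program — status full-time ✓; service 4 years ≥ 30 days ✓ → eligible.
Sabbatical Program — service 4 years ≥ 12 months (≈360 days) ✓; dept Finance ✗ → not eligible.
Supplemental Life Insurance — status full-time ✗ (requires part-time, seasonal, or temporary) → not eligible.
Pension Scheme — status full-time ✓ (not excluded); service 4 years ≥ 18 months (≈540 days) ✓; site Spokane ✗ (not Portland) → not eligible.

Spot Bonus Program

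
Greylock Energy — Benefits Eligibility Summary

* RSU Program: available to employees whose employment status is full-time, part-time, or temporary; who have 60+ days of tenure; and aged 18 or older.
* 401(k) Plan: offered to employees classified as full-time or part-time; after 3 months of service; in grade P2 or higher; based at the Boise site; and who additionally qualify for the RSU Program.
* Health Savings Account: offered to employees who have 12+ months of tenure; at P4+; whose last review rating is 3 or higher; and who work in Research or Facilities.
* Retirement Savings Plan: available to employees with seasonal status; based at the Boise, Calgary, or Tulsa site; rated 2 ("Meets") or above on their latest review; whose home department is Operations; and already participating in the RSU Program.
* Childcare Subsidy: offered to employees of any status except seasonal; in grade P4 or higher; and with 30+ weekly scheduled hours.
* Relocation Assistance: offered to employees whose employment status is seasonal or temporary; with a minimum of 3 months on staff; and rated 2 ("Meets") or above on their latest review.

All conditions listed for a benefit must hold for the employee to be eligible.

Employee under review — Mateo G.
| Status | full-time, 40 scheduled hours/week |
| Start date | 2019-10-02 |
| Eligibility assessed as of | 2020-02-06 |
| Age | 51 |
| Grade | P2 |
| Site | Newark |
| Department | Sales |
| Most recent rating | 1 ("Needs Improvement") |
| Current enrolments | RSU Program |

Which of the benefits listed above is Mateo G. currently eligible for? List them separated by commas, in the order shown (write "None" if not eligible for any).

Service from 2019-10-02 to 2020-02-06: 127 days.
RSU Program — status full-time ✓; service 127 days ≥ 60 days ✓; age 51 ≥ 18 ✓ → eligible.
401(k) Plan — status full-time ✓; service 127 days ≥ 3 months (≈90 days) ✓; grade P2 ≥ P2 ✓; site Newark ✗ (not Boise) → not eligible.
Health Savings Account — service 127 days < 12 months (≈360 days) ✗ → not eligible.
Retirement Savings Plan — status full-time ✗ (requires seasonal) → not eligible.
Childcare Subsidy — status full-time ✓ (not excluded); grade P2 < P4 ✗ → not eligible.
Relocation Assistance — status full-time ✗ (requires seasonal or temporary) → not eligible.

RSU Program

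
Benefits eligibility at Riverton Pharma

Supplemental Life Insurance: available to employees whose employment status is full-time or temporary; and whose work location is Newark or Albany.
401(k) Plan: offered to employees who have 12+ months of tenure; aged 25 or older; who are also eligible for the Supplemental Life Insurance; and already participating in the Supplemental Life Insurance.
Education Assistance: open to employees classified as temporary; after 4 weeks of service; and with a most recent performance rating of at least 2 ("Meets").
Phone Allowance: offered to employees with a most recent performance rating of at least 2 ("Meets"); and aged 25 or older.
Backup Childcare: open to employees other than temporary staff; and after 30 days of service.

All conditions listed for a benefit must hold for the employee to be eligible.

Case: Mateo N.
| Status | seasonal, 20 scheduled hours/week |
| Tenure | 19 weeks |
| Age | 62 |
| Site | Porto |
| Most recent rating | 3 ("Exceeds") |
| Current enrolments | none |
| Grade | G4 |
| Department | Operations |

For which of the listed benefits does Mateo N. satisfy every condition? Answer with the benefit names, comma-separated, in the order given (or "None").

Phone Allowance, Backup Childcare

Supplemental Life Insurance — status seasonal ✗ (requires full-time or temporary) → not eligible.
401(k) Plan — service 19 weeks < 12 months (≈360 days) ✗ → not eligible.
Education Assistance — status seasonal ✗ (requires temporary) → not eligible.
Phone Allowance — rating 3 ≥ 2 ✓; age 62 ≥ 25 ✓ → eligible.
Backup Childcare — status seasonal ✓ (not excluded); service 19 weeks ≥ 30 days ✓ → eligible.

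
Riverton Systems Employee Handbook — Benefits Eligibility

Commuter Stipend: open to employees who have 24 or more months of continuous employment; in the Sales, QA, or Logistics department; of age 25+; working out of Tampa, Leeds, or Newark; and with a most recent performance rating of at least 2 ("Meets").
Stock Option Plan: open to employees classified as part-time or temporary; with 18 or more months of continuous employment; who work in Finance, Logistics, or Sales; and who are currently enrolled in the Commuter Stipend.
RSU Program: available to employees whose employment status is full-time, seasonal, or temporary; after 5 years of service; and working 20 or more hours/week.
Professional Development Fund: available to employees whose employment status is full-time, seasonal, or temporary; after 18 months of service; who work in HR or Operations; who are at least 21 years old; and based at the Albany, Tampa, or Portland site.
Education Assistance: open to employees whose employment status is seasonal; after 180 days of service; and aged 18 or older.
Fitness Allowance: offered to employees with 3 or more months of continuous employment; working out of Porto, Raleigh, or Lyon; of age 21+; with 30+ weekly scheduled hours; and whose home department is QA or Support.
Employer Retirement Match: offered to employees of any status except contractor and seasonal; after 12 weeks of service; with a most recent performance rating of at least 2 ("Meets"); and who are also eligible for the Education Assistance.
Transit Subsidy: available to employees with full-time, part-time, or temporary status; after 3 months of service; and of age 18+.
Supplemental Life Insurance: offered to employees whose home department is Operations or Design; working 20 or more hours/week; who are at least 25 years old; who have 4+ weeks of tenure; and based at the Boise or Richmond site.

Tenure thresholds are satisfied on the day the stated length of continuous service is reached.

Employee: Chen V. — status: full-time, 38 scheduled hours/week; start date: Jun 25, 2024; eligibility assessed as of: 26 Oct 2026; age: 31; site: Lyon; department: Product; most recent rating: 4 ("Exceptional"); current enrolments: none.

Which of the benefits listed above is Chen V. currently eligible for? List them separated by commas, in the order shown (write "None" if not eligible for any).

Service from Jun 25, 2024 to 26 Oct 2026: 853 days.
Commuter Stipend — service 853 days ≥ 24 months (≈720 days) ✓; dept Product ✗ → not eligible.
Stock Option Plan — status full-time ✗ (requires part-time or temporary) → not eligible.
RSU Program — status full-time ✓; service 853 days < 5 years (≈1825 days) ✗ → not eligible.
Professional Development Fund — status full-time ✓; service 853 days ≥ 18 months (≈540 days) ✓; dept Product ✗ → not eligible.
Education Assistance — status full-time ✗ (requires seasonal) → not eligible.
Fitness Allowance — service 853 days ≥ 3 months (≈90 days) ✓; site Lyon ✓; age 31 ≥ 21 ✓; 38 hrs/wk ≥ 30 ✓; dept Product ✗ → not eligible.
Employer Retirement Match — status full-time ✓ (not excluded); service 853 days ≥ 12 weeks (≈84 days) ✓; rating 4 ≥ 2 ✓; not eligible for Education Assistance ✗ → not eligible.
Transit Subsidy — status full-time ✓; service 853 days ≥ 3 months (≈90 days) ✓; age 31 ≥ 18 ✓ → eligible.
Supplemental Life Insurance — dept Product ✗ → not eligible.

Transit Subsidy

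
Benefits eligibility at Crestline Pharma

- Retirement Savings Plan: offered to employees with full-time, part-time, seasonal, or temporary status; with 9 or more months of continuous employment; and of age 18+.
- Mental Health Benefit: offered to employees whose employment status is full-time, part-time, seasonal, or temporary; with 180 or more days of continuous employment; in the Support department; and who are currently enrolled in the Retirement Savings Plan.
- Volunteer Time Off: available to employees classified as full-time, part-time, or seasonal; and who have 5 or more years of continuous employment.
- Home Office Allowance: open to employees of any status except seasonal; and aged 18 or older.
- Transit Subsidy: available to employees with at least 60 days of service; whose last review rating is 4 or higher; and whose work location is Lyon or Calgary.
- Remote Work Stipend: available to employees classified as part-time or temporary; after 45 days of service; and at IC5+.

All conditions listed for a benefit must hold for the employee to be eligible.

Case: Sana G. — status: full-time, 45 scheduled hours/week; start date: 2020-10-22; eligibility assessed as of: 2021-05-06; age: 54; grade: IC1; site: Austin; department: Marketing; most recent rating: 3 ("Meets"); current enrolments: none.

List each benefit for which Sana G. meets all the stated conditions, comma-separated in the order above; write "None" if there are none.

Home Office Allowance

Service from 2020-10-22 to 2021-05-06: 196 days.
Retirement Savings Plan — status full-time ✓; service 196 days < 9 months (≈270 days) ✗ → not eligible.
Mental Health Benefit — status full-time ✓; service 196 days ≥ 180 days ✓; dept Marketing ✗ → not eligible.
Volunteer Time Off — status full-time ✓; service 196 days < 5 years (≈1825 days) ✗ → not eligible.
Home Office Allowance — status full-time ✓ (not excluded); age 54 ≥ 18 ✓ → eligible.
Transit Subsidy — service 196 days ≥ 60 days ✓; rating 3 < 4 ✗ → not eligible.
Remote Work Stipend — status full-time ✗ (requires part-time or temporary) → not eligible.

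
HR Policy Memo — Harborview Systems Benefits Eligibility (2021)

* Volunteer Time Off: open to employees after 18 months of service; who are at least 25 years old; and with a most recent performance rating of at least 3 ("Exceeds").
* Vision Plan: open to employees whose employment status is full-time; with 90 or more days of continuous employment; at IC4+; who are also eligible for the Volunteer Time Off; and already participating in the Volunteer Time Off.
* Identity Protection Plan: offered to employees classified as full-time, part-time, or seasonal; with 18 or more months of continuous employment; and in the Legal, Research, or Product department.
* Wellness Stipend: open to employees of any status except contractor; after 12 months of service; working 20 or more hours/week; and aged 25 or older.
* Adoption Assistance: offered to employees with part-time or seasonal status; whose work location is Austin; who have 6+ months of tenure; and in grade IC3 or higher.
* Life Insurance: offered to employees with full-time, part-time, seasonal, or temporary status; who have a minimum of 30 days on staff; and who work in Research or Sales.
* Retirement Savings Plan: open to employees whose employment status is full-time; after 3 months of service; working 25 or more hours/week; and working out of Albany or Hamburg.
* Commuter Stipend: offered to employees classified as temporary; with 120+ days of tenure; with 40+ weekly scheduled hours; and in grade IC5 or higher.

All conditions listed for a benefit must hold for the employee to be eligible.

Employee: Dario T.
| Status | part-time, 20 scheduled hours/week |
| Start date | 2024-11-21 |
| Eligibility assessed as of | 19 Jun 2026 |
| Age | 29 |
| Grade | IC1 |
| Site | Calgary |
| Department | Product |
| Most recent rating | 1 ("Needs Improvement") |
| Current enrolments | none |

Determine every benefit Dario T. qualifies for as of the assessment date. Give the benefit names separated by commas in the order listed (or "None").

Identity Protection Plan, Wellness Stipend

Service from 2024-11-21 to 19 Jun 2026: 575 days.
Volunteer Time Off — service 575 days ≥ 18 months (≈540 days) ✓; age 29 ≥ 25 ✓; rating 1 < 3 ✗ → not eligible.
Vision Plan — status part-time ✗ (requires full-time) → not eligible.
Identity Protection Plan — status part-time ✓; service 575 days ≥ 18 months (≈540 days) ✓; dept Product ✓ → eligible.
Wellness Stipend — status part-time ✓ (not excluded); service 575 days ≥ 12 months (≈360 days) ✓; 20 hrs/wk ≥ 20 ✓; age 29 ≥ 25 ✓ → eligible.
Adoption Assistance — status part-time ✓; site Calgary ✗ (not Austin) → not eligible.
Life Insurance — status part-time ✓; service 575 days ≥ 30 days ✓; dept Product ✗ → not eligible.
Retirement Savings Plan — status part-time ✗ (requires full-time) → not eligible.
Commuter Stipend — status part-time ✗ (requires temporary) → not eligible.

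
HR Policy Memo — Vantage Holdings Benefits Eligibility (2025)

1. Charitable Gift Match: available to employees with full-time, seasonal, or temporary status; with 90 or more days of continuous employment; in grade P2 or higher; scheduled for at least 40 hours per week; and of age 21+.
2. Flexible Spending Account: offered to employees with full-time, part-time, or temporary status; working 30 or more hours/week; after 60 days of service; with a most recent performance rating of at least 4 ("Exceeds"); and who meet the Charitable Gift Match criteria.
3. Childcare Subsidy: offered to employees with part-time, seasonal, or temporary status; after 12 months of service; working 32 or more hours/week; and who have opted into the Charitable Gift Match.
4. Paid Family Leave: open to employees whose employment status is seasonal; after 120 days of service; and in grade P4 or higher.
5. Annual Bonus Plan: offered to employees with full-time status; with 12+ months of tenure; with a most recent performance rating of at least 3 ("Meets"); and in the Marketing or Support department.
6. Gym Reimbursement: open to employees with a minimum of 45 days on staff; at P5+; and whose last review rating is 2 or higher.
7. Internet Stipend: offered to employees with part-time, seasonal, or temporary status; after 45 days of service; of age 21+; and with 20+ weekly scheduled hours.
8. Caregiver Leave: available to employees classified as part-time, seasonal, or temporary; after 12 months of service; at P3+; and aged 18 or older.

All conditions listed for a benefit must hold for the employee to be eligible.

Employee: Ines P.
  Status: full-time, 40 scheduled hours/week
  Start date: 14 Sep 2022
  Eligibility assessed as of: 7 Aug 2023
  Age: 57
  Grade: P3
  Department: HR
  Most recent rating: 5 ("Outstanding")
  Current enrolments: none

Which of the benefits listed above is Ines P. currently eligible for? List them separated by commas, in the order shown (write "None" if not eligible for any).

Charitable Gift Match, Flexible Spending Account

Service from 14 Sep 2022 to 7 Aug 2023: 327 days.
Charitable Gift Match — status full-time ✓; service 327 days ≥ 90 days ✓; grade P3 ≥ P2 ✓; 40 hrs/wk ≥ 40 ✓; age 57 ≥ 21 ✓ → eligible.
Flexible Spending Account — status full-time ✓; 40 hrs/wk ≥ 30 ✓; service 327 days ≥ 60 days ✓; rating 5 ≥ 4 ✓; eligible for Charitable Gift Match ✓ → eligible.
Childcare Subsidy — status full-time ✗ (requires part-time, seasonal, or temporary) → not eligible.
Paid Family Leave — status full-time ✗ (requires seasonal) → not eligible.
Annual Bonus Plan — status full-time ✓; service 327 days < 12 months (≈360 days) ✗ → not eligible.
Gym Reimbursement — service 327 days ≥ 45 days ✓; grade P3 < P5 ✗ → not eligible.
Internet Stipend — status full-time ✗ (requires part-time, seasonal, or temporary) → not eligible.
Caregiver Leave — status full-time ✗ (requires part-time, seasonal, or temporary) → not eligible.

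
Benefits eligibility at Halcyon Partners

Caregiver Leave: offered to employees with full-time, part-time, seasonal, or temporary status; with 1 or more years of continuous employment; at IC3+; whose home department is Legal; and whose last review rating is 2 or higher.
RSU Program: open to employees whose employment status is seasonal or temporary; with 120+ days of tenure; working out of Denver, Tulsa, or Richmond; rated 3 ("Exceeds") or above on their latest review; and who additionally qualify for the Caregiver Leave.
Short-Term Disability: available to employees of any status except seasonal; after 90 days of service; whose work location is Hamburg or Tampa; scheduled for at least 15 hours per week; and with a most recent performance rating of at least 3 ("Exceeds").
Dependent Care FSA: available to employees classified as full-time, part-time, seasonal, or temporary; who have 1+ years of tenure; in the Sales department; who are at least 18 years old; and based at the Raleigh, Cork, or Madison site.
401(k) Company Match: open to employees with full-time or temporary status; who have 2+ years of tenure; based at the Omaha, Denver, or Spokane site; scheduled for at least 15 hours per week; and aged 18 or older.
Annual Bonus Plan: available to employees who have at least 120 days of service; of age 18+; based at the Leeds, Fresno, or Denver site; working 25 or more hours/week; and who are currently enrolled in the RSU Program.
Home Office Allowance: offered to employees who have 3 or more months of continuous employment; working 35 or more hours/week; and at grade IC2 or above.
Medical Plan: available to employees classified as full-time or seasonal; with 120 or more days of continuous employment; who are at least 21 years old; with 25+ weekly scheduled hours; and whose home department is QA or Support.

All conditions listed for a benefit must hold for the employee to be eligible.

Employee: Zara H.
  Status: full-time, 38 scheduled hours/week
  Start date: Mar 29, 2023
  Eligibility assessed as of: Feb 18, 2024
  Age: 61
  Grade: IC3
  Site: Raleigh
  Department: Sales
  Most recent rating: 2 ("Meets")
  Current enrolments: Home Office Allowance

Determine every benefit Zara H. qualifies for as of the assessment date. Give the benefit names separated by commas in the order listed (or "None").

Service from Mar 29, 2023 to Feb 18, 2024: 326 days.
Caregiver Leave — status full-time ✓; service 326 days < 1 year (≈365 days) ✗ → not eligible.
RSU Program — status full-time ✗ (requires seasonal or temporary) → not eligible.
Short-Term Disability — status full-time ✓ (not excluded); service 326 days ≥ 90 days ✓; site Raleigh ✗ (not Hamburg or Tampa) → not eligible.
Dependent Care FSA — status full-time ✓; service 326 days < 1 year (≈365 days) ✗ → not eligible.
401(k) Company Match — status full-time ✓; service 326 days < 2 years (≈730 days) ✗ → not eligible.
Annual Bonus Plan — service 326 days ≥ 120 days ✓; age 61 ≥ 18 ✓; site Raleigh ✗ (not Leeds, Fresno, or Denver) → not eligible.
Home Office Allowance — service 326 days ≥ 3 months (≈90 days) ✓; 38 hrs/wk ≥ 35 ✓; grade IC3 ≥ IC2 ✓ → eligible.
Medical Plan — status full-time ✓; service 326 days ≥ 120 days ✓; age 61 ≥ 21 ✓; 38 hrs/wk ≥ 25 ✓; dept Sales ✗ → not eligible.

Home Office Allowance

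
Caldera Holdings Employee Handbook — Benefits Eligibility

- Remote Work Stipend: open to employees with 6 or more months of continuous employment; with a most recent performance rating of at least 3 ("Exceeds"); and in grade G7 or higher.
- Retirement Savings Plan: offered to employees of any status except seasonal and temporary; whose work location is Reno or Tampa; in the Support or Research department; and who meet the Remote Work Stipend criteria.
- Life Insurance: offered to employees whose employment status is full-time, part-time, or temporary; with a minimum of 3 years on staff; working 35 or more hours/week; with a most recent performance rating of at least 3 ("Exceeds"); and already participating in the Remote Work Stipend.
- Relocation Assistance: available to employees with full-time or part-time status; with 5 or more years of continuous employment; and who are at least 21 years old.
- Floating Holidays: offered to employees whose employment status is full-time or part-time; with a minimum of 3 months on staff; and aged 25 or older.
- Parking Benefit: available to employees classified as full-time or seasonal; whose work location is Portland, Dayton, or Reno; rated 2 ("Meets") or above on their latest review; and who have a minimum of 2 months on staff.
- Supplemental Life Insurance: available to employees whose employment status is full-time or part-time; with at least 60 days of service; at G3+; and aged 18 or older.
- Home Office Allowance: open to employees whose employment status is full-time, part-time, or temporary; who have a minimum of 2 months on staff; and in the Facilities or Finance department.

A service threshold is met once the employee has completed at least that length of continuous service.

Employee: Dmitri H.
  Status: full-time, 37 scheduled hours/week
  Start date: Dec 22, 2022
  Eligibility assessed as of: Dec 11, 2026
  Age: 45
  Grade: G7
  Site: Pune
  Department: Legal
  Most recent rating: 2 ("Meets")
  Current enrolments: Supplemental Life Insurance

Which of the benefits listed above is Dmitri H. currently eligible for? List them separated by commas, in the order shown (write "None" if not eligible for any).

Floating Holidays, Supplemental Life Insurance

Service from Dec 22, 2022 to Dec 11, 2026: 1450 days.
Remote Work Stipend — service 1450 days ≥ 6 months (≈180 days) ✓; rating 2 < 3 ✗ → not eligible.
Retirement Savings Plan — status full-time ✓ (not excluded); site Pune ✗ (not Reno or Tampa) → not eligible.
Life Insurance — status full-time ✓; service 1450 days ≥ 3 years (≈1095 days) ✓; 37 hrs/wk ≥ 35 ✓; rating 2 < 3 ✗ → not eligible.
Relocation Assistance — status full-time ✓; service 1450 days < 5 years (≈1825 days) ✗ → not eligible.
Floating Holidays — status full-time ✓; service 1450 days ≥ 3 months (≈90 days) ✓; age 45 ≥ 25 ✓ → eligible.
Parking Benefit — status full-time ✓; site Pune ✗ (not Portland, Dayton, or Reno) → not eligible.
Supplemental Life Insurance — status full-time ✓; service 1450 days ≥ 60 days ✓; grade G7 ≥ G3 ✓; age 45 ≥ 18 ✓ → eligible.
Home Office Allowance — status full-time ✓; service 1450 days ≥ 2 months (≈60 days) ✓; dept Legal ✗ → not eligible.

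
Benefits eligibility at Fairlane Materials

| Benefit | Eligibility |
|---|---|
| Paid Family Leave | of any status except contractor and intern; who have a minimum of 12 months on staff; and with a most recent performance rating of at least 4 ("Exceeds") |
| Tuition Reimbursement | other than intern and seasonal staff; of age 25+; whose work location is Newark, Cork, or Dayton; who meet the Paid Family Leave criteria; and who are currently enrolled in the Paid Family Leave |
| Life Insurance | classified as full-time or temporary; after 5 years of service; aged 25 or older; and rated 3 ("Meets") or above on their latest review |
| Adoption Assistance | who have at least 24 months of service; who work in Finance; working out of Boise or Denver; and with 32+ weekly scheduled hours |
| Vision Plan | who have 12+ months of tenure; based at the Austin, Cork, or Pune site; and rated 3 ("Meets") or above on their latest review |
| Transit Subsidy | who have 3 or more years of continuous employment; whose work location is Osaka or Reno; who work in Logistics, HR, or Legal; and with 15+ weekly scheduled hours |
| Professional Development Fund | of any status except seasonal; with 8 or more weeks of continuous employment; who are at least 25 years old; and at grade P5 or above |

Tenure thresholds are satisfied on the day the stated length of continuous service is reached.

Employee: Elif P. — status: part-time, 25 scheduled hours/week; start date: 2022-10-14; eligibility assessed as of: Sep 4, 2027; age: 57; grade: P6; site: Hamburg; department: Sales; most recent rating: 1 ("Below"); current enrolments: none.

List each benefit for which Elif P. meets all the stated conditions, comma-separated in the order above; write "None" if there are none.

Professional Development Fund

Service from 2022-10-14 to Sep 4, 2027: 1786 days.
Paid Family Leave — status part-time ✓ (not excluded); service 1786 days ≥ 12 months (≈360 days) ✓; rating 1 < 4 ✗ → not eligible.
Tuition Reimbursement — status part-time ✓ (not excluded); age 57 ≥ 25 ✓; site Hamburg ✗ (not Newark, Cork, or Dayton) → not eligible.
Life Insurance — status part-time ✗ (requires full-time or temporary) → not eligible.
Adoption Assistance — service 1786 days ≥ 24 months (≈720 days) ✓; dept Sales ✗ → not eligible.
Vision Plan — service 1786 days ≥ 12 months (≈360 days) ✓; site Hamburg ✗ (not Austin, Cork, or Pune) → not eligible.
Transit Subsidy — service 1786 days ≥ 3 years (≈1095 days) ✓; site Hamburg ✗ (not Osaka or Reno) → not eligible.
Professional Development Fund — status part-time ✓ (not excluded); service 1786 days ≥ 8 weeks (≈56 days) ✓; age 57 ≥ 25 ✓; grade P6 ≥ P5 ✓ → eligible.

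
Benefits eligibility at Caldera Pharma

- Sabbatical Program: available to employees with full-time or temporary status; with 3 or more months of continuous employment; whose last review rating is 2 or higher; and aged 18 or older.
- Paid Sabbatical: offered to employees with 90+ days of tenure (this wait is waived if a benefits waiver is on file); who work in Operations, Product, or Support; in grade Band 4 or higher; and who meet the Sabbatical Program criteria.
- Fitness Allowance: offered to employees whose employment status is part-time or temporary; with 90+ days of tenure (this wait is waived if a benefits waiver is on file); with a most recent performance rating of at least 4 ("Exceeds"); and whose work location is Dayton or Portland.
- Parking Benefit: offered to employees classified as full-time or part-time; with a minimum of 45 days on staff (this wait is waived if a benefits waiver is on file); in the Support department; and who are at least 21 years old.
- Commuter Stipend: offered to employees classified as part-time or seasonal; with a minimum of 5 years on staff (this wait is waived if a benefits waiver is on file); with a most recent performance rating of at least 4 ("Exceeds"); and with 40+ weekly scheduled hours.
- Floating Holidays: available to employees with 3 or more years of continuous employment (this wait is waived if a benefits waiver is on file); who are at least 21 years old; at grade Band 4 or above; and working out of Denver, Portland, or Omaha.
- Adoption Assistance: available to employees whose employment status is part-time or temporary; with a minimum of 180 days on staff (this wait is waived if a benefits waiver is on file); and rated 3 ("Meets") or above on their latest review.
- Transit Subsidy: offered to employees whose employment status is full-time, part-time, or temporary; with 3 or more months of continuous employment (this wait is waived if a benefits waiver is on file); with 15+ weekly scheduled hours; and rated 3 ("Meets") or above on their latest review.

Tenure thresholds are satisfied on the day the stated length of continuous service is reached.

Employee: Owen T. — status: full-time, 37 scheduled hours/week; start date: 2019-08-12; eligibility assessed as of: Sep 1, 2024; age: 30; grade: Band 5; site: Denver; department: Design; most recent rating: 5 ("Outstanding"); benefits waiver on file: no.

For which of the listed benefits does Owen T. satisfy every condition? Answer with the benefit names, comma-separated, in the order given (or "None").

Service from 2019-08-12 to Sep 1, 2024: 1847 days.
Sabbatical Program — status full-time ✓; service 1847 days ≥ 3 months (≈90 days) ✓; rating 5 ≥ 2 ✓; age 30 ≥ 18 ✓ → eligible.
Paid Sabbatical — no waiver, service 1847 days ≥ 90 days ✓; dept Design ✗ → not eligible.
Fitness Allowance — status full-time ✗ (requires part-time or temporary) → not eligible.
Parking Benefit — status full-time ✓; no waiver, service 1847 days ≥ 45 days ✓; dept Design ✗ → not eligible.
Commuter Stipend — status full-time ✗ (requires part-time or seasonal) → not eligible.
Floating Holidays — no waiver, service 1847 days ≥ 3 years (≈1095 days) ✓; age 30 ≥ 21 ✓; grade Band 5 ≥ Band 4 ✓; site Denver ✓ → eligible.
Adoption Assistance — status full-time ✗ (requires part-time or temporary) → not eligible.
Transit Subsidy — status full-time ✓; no waiver, service 1847 days ≥ 3 months (≈90 days) ✓; 37 hrs/wk ≥ 15 ✓; rating 5 ≥ 3 ✓ → eligible.

Sabbatical Program, Floating Holidays, Transit Subsidy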